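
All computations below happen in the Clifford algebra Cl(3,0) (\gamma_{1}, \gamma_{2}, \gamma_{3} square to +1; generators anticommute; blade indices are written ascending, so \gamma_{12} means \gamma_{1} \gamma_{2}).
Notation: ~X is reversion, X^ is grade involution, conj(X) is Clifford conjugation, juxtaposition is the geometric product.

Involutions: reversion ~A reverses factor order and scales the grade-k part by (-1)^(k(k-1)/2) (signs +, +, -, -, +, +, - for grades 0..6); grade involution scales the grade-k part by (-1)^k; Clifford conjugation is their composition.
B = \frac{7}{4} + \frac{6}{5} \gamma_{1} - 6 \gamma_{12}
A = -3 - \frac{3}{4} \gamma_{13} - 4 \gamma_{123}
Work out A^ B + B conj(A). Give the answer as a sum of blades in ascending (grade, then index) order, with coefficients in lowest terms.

first term: -\frac{21}{4} - \frac{18}{5} \gamma_{1} + \frac{249}{10} \gamma_{3} + 18 \gamma_{12} - \frac{21}{16} \gamma_{13} + \frac{93}{10} \gamma_{23} + 7 \gamma_{123}
second term: -\frac{21}{4} - \frac{18}{5} \gamma_{1} - \frac{231}{10} \gamma_{3} + 18 \gamma_{12} + \frac{21}{16} \gamma_{13} - \frac{3}{10} \gamma_{23} - 7 \gamma_{123}
Answer: -\frac{21}{2} - \frac{36}{5} \gamma_{1} + \frac{9}{5} \gamma_{3} + 36 \gamma_{12} + 9 \gamma_{23}


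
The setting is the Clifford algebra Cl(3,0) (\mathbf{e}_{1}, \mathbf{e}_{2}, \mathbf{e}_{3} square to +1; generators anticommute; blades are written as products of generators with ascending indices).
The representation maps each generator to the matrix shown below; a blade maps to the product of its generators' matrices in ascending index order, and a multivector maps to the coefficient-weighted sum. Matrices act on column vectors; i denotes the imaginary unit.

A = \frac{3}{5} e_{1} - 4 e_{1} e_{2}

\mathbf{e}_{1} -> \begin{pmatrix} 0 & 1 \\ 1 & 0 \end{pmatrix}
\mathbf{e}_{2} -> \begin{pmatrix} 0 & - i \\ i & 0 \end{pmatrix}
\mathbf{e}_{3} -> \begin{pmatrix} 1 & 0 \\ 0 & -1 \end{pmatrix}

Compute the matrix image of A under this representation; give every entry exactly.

Bivector images (products of the table entries): rho(e_{1} e_{2}) = rho(\mathbf{e}_{1})rho(\mathbf{e}_{2}) = \begin{pmatrix} i & 0 \\ 0 & - i \end{pmatrix}.
M = (\frac{3}{5})*rho(e_{1}) + (-4)*rho(e_{1} e_{2}), summed entrywise:
Answer: \begin{pmatrix} - 4 i & \frac{3}{5} \\ \frac{3}{5} & 4 i \end{pmatrix}


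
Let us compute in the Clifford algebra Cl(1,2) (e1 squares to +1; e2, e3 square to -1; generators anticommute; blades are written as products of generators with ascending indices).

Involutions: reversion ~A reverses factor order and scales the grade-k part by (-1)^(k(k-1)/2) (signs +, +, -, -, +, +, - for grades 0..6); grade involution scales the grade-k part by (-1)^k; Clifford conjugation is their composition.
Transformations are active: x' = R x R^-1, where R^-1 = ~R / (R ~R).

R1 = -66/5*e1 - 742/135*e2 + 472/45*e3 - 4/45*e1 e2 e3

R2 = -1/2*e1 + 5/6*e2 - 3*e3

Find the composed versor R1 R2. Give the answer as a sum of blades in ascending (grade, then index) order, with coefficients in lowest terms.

Distribute over the terms of R2 (each basis-blade product reordered to ascending indices, repeated generators contracted through their squares):
R1 (-1/2*e1) = 33/5 - 371/135*e1 e2 + 236/45*e1 e3 + 2/45*e2 e3
R1 (5/6*e2) = 371/81 - 11*e1 e2 - 2/27*e1 e3 - 236/27*e2 e3
R1 (-3*e3) = 472/15 - 4/15*e1 e2 + 198/5*e1 e3 + 742/45*e2 e3
Summing the partial products and collecting blades:
Answer: 17272/405 - 1892/135*e1 e2 + 6044/135*e1 e3 + 1052/135*e2 e3


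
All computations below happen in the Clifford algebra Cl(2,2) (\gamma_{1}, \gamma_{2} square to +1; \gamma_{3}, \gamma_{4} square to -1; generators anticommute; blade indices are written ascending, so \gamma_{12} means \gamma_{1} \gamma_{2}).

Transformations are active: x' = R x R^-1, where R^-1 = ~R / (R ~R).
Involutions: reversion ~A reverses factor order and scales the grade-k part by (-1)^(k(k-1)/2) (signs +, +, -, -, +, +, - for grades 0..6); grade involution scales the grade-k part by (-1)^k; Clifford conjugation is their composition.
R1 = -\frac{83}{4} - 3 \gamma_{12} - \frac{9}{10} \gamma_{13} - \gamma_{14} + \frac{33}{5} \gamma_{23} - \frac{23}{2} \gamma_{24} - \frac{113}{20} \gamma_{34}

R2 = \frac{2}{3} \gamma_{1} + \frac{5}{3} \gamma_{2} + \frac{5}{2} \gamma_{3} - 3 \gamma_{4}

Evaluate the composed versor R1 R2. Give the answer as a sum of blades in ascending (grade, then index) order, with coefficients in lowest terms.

Distribute over the terms of R2 (each basis-blade product reordered to ascending indices, repeated generators contracted through their squares):
R1 (\frac{2}{3} \gamma_{1}) = -\frac{83}{6} \gamma_{1} + 2 \gamma_{2} + \frac{3}{5} \gamma_{3} + \frac{2}{3} \gamma_{4} + \frac{22}{5} \gamma_{123} - \frac{23}{3} \gamma_{124} - \frac{113}{30} \gamma_{134}
R1 (\frac{5}{3} \gamma_{2}) = -5 \gamma_{1} - \frac{415}{12} \gamma_{2} - 11 \gamma_{3} + \frac{115}{6} \gamma_{4} + \frac{3}{2} \gamma_{123} + \frac{5}{3} \gamma_{124} - \frac{113}{12} \gamma_{234}
R1 (\frac{5}{2} \gamma_{3}) = \frac{9}{4} \gamma_{1} - \frac{33}{2} \gamma_{2} - \frac{415}{8} \gamma_{3} - \frac{113}{8} \gamma_{4} - \frac{15}{2} \gamma_{123} + \frac{5}{2} \gamma_{134} + \frac{115}{4} \gamma_{234}
R1 (-3 \gamma_{4}) = -3 \gamma_{1} - \frac{69}{2} \gamma_{2} - \frac{339}{20} \gamma_{3} + \frac{249}{4} \gamma_{4} + 9 \gamma_{124} + \frac{27}{10} \gamma_{134} - \frac{99}{5} \gamma_{234}
Summing the partial products and collecting blades:
Answer: -\frac{235}{12} \gamma_{1} - \frac{1003}{12} \gamma_{2} - \frac{3169}{40} \gamma_{3} + \frac{1631}{24} \gamma_{4} - \frac{8}{5} \gamma_{123} + 3 \gamma_{124} + \frac{43}{30} \gamma_{134} - \frac{7}{15} \gamma_{234}


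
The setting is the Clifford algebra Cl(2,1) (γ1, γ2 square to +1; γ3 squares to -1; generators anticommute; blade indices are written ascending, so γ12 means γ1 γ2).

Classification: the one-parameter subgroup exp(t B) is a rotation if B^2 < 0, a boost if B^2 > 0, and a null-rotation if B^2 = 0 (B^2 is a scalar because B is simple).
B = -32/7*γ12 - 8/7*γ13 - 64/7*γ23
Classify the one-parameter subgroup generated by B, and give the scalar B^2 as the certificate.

B^2 term by term: the squares give (-32/7)^2*(γ12)^2 + (-8/7)^2*(γ13)^2 + (-64/7)^2*(γ23)^2 = 1024/49*(-1) + 64/49*(+1) + 4096/49*(+1) = 64 (each basis 2-blade squares to minus the product of its generators' squares); cross terms between blades sharing an index anticommute and cancel. So B^2 = 64.
Answer: boost, certificate B^2 = 64. Key observation: B^2 = 64 is a conjugation invariant, so its sign decides the class regardless of the surface form of B.


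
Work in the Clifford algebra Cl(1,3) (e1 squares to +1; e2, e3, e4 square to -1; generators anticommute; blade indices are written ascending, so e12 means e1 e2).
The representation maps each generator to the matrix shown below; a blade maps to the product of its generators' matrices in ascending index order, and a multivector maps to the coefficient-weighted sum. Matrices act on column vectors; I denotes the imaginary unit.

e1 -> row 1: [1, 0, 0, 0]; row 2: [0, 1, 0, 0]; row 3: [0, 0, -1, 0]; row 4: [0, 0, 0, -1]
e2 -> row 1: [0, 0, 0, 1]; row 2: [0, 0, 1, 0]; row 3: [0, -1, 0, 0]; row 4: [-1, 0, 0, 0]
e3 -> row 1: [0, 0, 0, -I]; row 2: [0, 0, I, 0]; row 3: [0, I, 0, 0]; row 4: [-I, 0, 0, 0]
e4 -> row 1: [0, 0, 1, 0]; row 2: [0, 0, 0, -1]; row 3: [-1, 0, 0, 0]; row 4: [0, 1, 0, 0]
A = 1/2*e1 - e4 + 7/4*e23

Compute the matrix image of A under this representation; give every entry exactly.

Bivector images (products of the table entries): rho(e23) = rho(e2)rho(e3) = row 1: [-I, 0, 0, 0]; row 2: [0, I, 0, 0]; row 3: [0, 0, -I, 0]; row 4: [0, 0, 0, I].
M = (1/2)*rho(e1) + (-1)*rho(e4) + (7/4)*rho(e23), summed entrywise:
Answer: row 1: [1/2 - 7*I/4, 0, -1, 0]; row 2: [0, 1/2 + 7*I/4, 0, 1]; row 3: [1, 0, -1/2 - 7*I/4, 0]; row 4: [0, -1, 0, -1/2 + 7*I/4]


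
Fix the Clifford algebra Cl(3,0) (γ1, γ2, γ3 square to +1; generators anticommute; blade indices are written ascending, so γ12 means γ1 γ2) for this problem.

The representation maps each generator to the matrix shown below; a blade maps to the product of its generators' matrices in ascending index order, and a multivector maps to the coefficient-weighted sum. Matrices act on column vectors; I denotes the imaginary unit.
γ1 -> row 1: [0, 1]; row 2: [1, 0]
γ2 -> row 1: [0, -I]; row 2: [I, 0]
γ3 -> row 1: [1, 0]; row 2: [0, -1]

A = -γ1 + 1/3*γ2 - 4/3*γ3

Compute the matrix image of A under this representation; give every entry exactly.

M = (-1)*rho(γ1) + (1/3)*rho(γ2) + (-4/3)*rho(γ3), summed entrywise:
Answer: row 1: [-4/3, -1 - I/3]; row 2: [-1 + I/3, 4/3]


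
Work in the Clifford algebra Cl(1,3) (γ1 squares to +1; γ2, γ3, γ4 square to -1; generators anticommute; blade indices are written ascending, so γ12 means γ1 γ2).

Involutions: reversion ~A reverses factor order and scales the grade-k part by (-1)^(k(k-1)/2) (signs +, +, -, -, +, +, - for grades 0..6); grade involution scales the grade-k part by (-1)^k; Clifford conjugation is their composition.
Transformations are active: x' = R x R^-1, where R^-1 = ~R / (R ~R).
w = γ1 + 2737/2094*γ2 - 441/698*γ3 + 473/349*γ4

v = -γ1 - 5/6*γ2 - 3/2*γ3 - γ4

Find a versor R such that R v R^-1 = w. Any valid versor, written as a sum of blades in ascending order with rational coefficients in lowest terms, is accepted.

Reasoning: v^2 = w^2 = -53/18 since conjugation preserves the quadratic form; R = v + w = 496/1047*γ2 - 744/349*γ3 + 124/349*γ4 is then valid when invertible, keeping its own part and reversing (v - w)/2.
Answer: 496/1047*γ2 - 744/349*γ3 + 124/349*γ4


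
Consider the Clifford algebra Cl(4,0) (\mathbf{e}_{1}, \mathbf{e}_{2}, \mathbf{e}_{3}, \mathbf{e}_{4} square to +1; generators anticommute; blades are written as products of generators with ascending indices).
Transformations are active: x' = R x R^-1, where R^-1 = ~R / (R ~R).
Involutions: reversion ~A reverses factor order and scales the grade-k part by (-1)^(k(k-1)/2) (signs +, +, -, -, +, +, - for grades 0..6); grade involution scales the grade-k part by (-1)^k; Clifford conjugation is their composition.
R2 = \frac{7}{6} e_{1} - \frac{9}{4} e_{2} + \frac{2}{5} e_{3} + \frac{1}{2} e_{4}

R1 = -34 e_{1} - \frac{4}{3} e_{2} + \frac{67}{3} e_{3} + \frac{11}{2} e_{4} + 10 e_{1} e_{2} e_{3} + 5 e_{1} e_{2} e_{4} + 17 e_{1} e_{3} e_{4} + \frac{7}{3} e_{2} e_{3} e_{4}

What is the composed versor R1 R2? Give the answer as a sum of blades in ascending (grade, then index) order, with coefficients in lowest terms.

Distribute over the terms of R2 (each basis-blade product reordered to ascending indices, repeated generators contracted through their squares):
R1 (\frac{7}{6} e_{1}) = -\frac{119}{3} + \frac{14}{9} e_{1} e_{2} - \frac{469}{18} e_{1} e_{3} - \frac{77}{12} e_{1} e_{4} + \frac{35}{3} e_{2} e_{3} + \frac{35}{6} e_{2} e_{4} + \frac{119}{6} e_{3} e_{4} - \frac{49}{18} e_{1} e_{2} e_{3} e_{4}
R1 (-\frac{9}{4} e_{2}) = 3 + \frac{153}{2} e_{1} e_{2} + \frac{45}{2} e_{1} e_{3} + \frac{45}{4} e_{1} e_{4} + \frac{201}{4} e_{2} e_{3} + \frac{99}{8} e_{2} e_{4} - \frac{21}{4} e_{3} e_{4} - \frac{153}{4} e_{1} e_{2} e_{3} e_{4}
R1 (\frac{2}{5} e_{3}) = \frac{134}{15} + 4 e_{1} e_{2} - \frac{68}{5} e_{1} e_{3} - \frac{34}{5} e_{1} e_{4} - \frac{8}{15} e_{2} e_{3} - \frac{14}{15} e_{2} e_{4} - \frac{11}{5} e_{3} e_{4} - 2 e_{1} e_{2} e_{3} e_{4}
R1 (\frac{1}{2} e_{4}) = \frac{11}{4} + \frac{5}{2} e_{1} e_{2} + \frac{17}{2} e_{1} e_{3} - 17 e_{1} e_{4} + \frac{7}{6} e_{2} e_{3} - \frac{2}{3} e_{2} e_{4} + \frac{67}{6} e_{3} e_{4} + 5 e_{1} e_{2} e_{3} e_{4}
Summing the partial products and collecting blades:
Answer: -\frac{1499}{60} + \frac{761}{9} e_{1} e_{2} - \frac{779}{90} e_{1} e_{3} - \frac{569}{30} e_{1} e_{4} + \frac{1251}{20} e_{2} e_{3} + \frac{1993}{120} e_{2} e_{4} + \frac{471}{20} e_{3} e_{4} - \frac{1367}{36} e_{1} e_{2} e_{3} e_{4}


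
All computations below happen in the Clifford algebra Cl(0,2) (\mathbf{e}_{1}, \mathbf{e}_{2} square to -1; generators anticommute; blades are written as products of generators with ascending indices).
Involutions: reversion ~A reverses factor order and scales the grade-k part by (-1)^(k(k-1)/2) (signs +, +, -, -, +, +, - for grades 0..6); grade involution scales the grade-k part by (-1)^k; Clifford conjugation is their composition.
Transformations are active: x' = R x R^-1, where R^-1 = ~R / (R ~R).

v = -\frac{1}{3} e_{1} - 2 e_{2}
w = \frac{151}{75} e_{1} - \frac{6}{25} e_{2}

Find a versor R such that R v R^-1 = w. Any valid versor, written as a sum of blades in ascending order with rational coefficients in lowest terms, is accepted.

R = v + w = \frac{42}{25} e_{1} - \frac{56}{25} e_{2} works: the equal norms (-\frac{37}{9}) guarantee its sandwich swaps v into w.
Answer: \frac{42}{25} e_{1} - \frac{56}{25} e_{2}


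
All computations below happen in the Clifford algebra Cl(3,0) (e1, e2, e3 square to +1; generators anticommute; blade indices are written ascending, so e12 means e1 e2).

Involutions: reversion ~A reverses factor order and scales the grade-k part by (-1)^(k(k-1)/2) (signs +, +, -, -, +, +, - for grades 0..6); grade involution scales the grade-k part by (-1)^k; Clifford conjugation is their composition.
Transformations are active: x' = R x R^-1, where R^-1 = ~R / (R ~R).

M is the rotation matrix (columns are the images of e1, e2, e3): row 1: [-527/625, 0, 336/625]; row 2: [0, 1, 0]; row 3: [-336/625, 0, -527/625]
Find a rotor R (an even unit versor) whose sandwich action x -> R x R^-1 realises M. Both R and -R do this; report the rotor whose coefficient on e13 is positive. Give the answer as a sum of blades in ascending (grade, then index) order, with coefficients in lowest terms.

Method: write R = a + b12*e12 + b13*e13 + b23*e23 with a^2 + b12^2 + b13^2 + b23^2 = 1 (so R^-1 = ~R). Expanding the columns R e_j ~R gives tr M = 4a^2 - 1 and, from the antisymmetric part, M21 - M12 = -4a*b12, M13 - M31 = 4a*b13, M32 - M23 = -4a*b23.
Here tr M = -429/625, so a^2 = (1 + tr M)/4 = 49/625 and a = ±7/25. Taking a = 7/25: M21 - M12 = 0, M13 - M31 = 672/625, M32 - M23 = 0, giving b12 = 0, b13 = 24/25, b23 = 0, i.e. R = 7/25 + 24/25*e13.
Its e13 coefficient is already positive.
Answer: 7/25 + 24/25*e13. Key observation: the double cover Spin(3) -> SO(3) sends R and -R to the same matrix (trace -429/625 here), so the stated sign of the e13 coefficient is what selects one sheet.


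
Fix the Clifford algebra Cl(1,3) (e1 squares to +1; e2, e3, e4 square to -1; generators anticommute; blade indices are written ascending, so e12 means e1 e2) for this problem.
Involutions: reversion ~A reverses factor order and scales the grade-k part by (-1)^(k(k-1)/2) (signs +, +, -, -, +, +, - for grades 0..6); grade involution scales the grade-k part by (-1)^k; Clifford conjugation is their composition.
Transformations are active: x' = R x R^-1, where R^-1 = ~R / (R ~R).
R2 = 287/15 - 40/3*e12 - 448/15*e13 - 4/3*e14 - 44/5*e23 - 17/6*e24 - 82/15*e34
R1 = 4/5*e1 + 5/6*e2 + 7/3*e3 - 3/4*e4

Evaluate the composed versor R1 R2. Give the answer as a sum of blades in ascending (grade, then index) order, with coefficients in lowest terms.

Distribute over the terms of R1 (each basis-blade product reordered to ascending indices, repeated generators contracted through their squares):
(4/5*e1) R2 = 1148/75*e1 - 32/3*e2 - 1792/75*e3 - 16/15*e4 - 176/25*e123 - 34/15*e124 - 328/75*e134
(5/6*e2) R2 = -100/9*e1 + 287/18*e2 + 22/3*e3 + 85/36*e4 + 224/9*e123 + 10/9*e124 - 41/9*e234
(7/3*e3) R2 = -3136/45*e1 - 308/15*e2 + 2009/45*e3 + 574/45*e4 - 280/9*e123 + 28/9*e134 + 119/18*e234
(-3/4*e4) R2 = e1 + 17/8*e2 + 41/10*e3 - 287/20*e4 + 10*e124 + 112/5*e134 + 33/5*e234
Summing the partial products and collecting blades:
Answer: -4837/75*e1 - 4727/360*e2 + 14483/450*e3 - 3/10*e4 - 2984/225*e123 + 398/45*e124 + 4756/225*e134 + 779/90*e234


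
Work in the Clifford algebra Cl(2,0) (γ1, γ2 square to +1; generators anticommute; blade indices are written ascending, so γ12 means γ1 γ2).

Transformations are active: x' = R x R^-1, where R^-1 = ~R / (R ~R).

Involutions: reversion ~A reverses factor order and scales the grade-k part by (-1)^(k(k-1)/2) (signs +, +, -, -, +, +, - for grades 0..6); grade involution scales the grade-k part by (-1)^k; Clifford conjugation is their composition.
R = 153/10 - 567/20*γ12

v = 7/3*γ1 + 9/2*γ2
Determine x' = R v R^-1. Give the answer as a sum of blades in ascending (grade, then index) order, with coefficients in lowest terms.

~R = 153/10 + 567/20*γ12, and R ~R = 16605/16, so R^-1 = ~R / (16605/16).
R v = -735/8*γ1 + 135*γ2
Answer: -3101/615*γ1 - 213/410*γ2


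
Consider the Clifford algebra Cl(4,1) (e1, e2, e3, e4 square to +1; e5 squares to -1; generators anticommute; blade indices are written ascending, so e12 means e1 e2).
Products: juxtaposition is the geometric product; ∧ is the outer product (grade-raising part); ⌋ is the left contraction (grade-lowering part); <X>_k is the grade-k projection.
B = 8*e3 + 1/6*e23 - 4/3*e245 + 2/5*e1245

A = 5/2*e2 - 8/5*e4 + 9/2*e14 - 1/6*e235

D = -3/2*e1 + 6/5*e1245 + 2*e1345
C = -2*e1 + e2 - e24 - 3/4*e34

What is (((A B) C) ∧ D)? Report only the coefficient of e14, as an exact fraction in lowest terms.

step 1: 5/12*e3 + 1/36*e5 + 20*e23 + e25 + 586/45*e34 - 10/3*e45 + 134/25*e125 - 539/15*e134 - e145 - 4/15*e234 + 3/4*e1234
step 2: 293/30 - 539/20*e1 - 1/5*e2 - 296/15*e3 - 5/16*e4 - e5 + 9/16*e12 + 1/12*e13 - 2387/450*e15 - 2419/180*e23 - 15*e24 - 12673/900*e25 + 458/5*e34 - 5/2*e35 + e45 - 61/15*e123 - 3*e125 - 4553/180*e134 - 3/4*e135 + 98/75*e145 + 2689/180*e234 - 121/36*e245 - 1/48*e345 - 547/15*e1234 - e1245 - 3/4*e2345 - 201/50*e12345
step 3: -293/20*e1 - 3/10*e12 - 148/5*e13 - 15/32*e14 - 3/2*e15 + 2419/120*e123 + 45/2*e124 + 12673/600*e125 - 687/5*e134 + 15/4*e135 - 3/2*e145 + 2689/120*e1234 + 4007/600*e1245 + 9361/480*e1345 - 4431/200*e12345
Answer: -15/32


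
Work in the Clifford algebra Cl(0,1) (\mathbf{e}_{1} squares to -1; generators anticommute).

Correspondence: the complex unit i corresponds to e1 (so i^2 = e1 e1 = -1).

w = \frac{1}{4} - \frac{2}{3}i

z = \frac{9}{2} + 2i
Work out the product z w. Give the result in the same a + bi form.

In blades: z = \frac{9}{2} + 2 e_{1}, w = \frac{1}{4} - \frac{2}{3} e_{1}.
Distribute z over w term by term (generator squares from the signature, products reordered to ascending indices): (\frac{9}{2})*w = \frac{9}{8} - 3 e_{1}; (2 e_{1})*w = \frac{4}{3} + \frac{1}{2} e_{1}.
Sum: \frac{59}{24} - \frac{5}{2} e_{1}; translating back through the correspondence:
Answer: \frac{59}{24} - \frac{5}{2}i


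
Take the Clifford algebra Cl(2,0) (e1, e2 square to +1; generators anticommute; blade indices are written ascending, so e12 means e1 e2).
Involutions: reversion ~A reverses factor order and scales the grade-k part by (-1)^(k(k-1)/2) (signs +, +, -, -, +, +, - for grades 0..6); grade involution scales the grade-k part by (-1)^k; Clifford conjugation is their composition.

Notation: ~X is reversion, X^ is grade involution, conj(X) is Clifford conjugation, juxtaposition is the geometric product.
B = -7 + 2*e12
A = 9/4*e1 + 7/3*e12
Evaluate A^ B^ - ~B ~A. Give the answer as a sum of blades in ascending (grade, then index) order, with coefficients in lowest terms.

first term: -14/3 + 63/4*e1 - 9/2*e2 - 49/3*e12
second term: -14/3 - 63/4*e1 + 9/2*e2 + 49/3*e12
Answer: 63/2*e1 - 9*e2 - 98/3*e12


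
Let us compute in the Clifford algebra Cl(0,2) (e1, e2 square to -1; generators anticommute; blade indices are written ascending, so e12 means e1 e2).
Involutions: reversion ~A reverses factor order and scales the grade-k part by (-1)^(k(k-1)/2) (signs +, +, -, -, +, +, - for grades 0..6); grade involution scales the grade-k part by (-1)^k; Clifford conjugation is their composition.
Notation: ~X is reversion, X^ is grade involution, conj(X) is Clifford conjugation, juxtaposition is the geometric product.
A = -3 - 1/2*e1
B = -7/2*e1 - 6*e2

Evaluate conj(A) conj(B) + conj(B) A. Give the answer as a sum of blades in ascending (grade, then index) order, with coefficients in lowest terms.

first term: -7/4 - 21/2*e1 - 18*e2 + 3*e12
second term: 7/4 - 21/2*e1 - 18*e2 + 3*e12
Answer: -21*e1 - 36*e2 + 6*e12


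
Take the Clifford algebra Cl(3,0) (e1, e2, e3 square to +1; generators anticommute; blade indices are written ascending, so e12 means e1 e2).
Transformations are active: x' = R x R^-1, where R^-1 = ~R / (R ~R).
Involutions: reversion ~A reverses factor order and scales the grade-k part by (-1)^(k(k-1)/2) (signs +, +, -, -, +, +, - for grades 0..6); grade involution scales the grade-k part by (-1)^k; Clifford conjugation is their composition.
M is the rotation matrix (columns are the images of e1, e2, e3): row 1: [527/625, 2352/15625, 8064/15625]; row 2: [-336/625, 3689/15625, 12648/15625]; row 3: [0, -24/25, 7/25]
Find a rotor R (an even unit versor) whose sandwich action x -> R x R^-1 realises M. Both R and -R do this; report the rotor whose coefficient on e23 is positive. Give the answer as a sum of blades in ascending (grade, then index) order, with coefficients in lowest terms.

Method: write R = a + b12*e12 + b13*e13 + b23*e23 with a^2 + b12^2 + b13^2 + b23^2 = 1 (so R^-1 = ~R). Expanding the columns R e_j ~R gives tr M = 4a^2 - 1 and, from the antisymmetric part, M21 - M12 = -4a*b12, M13 - M31 = 4a*b13, M32 - M23 = -4a*b23.
Here tr M = 21239/15625, so a^2 = (1 + tr M)/4 = 9216/15625 and a = ±96/125. Taking a = 96/125: M21 - M12 = -10752/15625, M13 - M31 = 8064/15625, M32 - M23 = -27648/15625, giving b12 = 28/125, b13 = 21/125, b23 = 72/125, i.e. R = 96/125 + 28/125*e12 + 21/125*e13 + 72/125*e23.
Its e23 coefficient is already positive.
Answer: 96/125 + 28/125*e12 + 21/125*e13 + 72/125*e23. Key observation: the double cover Spin(3) -> SO(3) sends R and -R to the same matrix (trace 21239/15625 here), so the stated sign of the e23 coefficient is what selects one sheet.


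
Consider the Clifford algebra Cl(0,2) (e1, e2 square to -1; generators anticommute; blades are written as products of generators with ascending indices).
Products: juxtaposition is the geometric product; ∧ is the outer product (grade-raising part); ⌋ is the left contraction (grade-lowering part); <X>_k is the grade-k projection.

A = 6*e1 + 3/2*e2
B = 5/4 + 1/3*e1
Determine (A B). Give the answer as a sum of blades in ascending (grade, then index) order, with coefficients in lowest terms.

step 1: -2 + 15/2*e1 + 15/8*e2 - 1/2*e1 e2
Answer: -2 + 15/2*e1 + 15/8*e2 - 1/2*e1 e2


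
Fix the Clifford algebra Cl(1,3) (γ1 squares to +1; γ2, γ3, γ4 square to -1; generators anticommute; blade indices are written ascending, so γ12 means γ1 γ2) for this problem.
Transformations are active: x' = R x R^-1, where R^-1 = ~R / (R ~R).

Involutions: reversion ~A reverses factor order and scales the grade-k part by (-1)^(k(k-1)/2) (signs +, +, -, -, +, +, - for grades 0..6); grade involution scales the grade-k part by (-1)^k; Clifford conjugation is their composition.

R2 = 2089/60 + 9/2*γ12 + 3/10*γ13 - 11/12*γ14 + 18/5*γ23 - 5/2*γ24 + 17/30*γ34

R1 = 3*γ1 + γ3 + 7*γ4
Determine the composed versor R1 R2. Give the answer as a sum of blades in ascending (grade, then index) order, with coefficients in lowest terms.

Distribute over the terms of R1 (each basis-blade product reordered to ascending indices, repeated generators contracted through their squares):
(3*γ1) R2 = 2089/20*γ1 + 27/2*γ2 + 9/10*γ3 - 11/4*γ4 + 54/5*γ123 - 15/2*γ124 + 17/10*γ134
(γ3) R2 = 3/10*γ1 + 18/5*γ2 + 2089/60*γ3 - 17/30*γ4 + 9/2*γ123 + 11/12*γ134 + 5/2*γ234
(7*γ4) R2 = -77/12*γ1 - 35/2*γ2 + 119/30*γ3 + 14623/60*γ4 + 63/2*γ124 + 21/10*γ134 + 126/5*γ234
Summing the partial products and collecting blades:
Answer: 295/3*γ1 - 2/5*γ2 + 2381/60*γ3 + 1202/5*γ4 + 153/10*γ123 + 24*γ124 + 283/60*γ134 + 277/10*γ234


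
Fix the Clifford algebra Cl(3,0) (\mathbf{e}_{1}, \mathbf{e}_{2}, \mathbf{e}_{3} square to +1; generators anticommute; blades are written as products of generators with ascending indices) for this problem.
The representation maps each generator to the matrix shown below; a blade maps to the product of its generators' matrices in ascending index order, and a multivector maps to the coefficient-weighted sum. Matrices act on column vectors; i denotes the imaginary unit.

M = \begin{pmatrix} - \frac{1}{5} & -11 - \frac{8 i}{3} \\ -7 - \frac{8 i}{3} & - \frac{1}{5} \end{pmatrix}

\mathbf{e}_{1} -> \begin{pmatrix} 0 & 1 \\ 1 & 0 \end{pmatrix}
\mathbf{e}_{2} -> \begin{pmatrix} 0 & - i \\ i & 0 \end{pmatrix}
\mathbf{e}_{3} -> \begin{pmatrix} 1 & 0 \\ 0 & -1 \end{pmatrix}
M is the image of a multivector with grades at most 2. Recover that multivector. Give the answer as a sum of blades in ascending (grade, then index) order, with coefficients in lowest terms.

Method: 1, rho(e_{1}), rho(e_{2}), rho(e_{3}) form a trace-orthogonal basis of the 2x2 complex matrices (tr(X Y) = 2 if X = Y, else 0), so M = m0*1 + m1*rho(e_{1}) + m2*rho(e_{2}) + m3*rho(e_{3}) with m0 = tr(M)/2 = - \frac{1}{5}, m1 = tr(M rho(e_{1}))/2 = -9 - \frac{8 i}{3}, m2 = tr(M rho(e_{2}))/2 = - 2 i, m3 = tr(M rho(e_{3}))/2 = 0.
Multiplying table entries, the bivector images are rho(e_{1} e_{2}) = i*rho(e_{3}), rho(e_{1} e_{3}) = -i*rho(e_{2}), rho(e_{2} e_{3}) = i*rho(e_{1}); with real blade coefficients the real parts of m0..m3 are the coefficients of 1, e_{1}, e_{2}, e_{3} and the imaginary parts give the bivectors (e_{2} e_{3}: Im m1, e_{1} e_{3}: -Im m2, e_{1} e_{2}: Im m3).
Answer: -\frac{1}{5} - 9 e_{1} + 2 e_{1} e_{3} - \frac{8}{3} e_{2} e_{3}


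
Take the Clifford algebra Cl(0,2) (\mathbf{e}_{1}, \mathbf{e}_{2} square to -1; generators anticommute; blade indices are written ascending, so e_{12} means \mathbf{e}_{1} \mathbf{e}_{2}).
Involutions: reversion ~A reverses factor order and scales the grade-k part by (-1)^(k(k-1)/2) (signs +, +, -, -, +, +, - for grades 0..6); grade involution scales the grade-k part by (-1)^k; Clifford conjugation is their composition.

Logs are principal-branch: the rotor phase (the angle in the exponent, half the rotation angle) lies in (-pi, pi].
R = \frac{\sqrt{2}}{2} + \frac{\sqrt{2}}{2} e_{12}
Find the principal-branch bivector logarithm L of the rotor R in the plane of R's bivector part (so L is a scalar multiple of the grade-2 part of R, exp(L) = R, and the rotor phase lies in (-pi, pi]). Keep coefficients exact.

The scalar part of R is \frac{\sqrt{2}}{2}, and that scalar determines the rotor phase on the principal branch; recovering the unit plane as bivector-part over sine of the phase gives L = phase * plane.
Concretely: cos(phase) = \frac{\sqrt{2}}{2} gives phase = ±\frac{\pi}{4}, and since phase/sin(phase) is even the sign is immaterial: L = (phase/sin(phase)) * <R>_2 = (\frac{\sqrt{2} \pi}{4}) * <R>_2.
Answer: \frac{\pi}{4} e_{12}


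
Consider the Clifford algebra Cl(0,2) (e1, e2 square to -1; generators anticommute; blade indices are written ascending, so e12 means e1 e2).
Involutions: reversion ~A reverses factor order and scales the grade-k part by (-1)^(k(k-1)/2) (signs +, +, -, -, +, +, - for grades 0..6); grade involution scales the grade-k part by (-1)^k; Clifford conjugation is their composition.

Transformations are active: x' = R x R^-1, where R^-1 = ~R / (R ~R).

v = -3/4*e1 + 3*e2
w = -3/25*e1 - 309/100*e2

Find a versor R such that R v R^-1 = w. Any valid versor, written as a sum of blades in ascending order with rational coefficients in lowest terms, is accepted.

Here q(v) = q(w) = -153/16; the classical choice R = v + w = -87/100*e1 - 9/100*e2 then realises v -> w under the sandwich.
Answer: -87/100*e1 - 9/100*e2


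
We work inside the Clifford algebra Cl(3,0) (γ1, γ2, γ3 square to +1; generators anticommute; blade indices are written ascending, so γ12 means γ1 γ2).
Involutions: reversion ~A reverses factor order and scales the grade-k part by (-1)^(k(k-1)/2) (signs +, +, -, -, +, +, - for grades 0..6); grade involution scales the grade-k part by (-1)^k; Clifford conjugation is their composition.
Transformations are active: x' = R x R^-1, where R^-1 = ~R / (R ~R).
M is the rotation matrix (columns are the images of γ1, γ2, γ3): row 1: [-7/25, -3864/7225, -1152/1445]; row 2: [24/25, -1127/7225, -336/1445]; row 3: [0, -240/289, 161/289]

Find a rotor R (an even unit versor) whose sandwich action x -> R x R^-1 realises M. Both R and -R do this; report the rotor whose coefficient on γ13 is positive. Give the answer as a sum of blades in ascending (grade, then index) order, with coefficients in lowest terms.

Method: write R = a + b12*γ12 + b13*γ13 + b23*γ23 with a^2 + b12^2 + b13^2 + b23^2 = 1 (so R^-1 = ~R). Expanding the columns R e_j ~R gives tr M = 4a^2 - 1 and, from the antisymmetric part, M21 - M12 = -4a*b12, M13 - M31 = 4a*b13, M32 - M23 = -4a*b23.
Here tr M = 35/289, so a^2 = (1 + tr M)/4 = 81/289 and a = ±9/17. Taking a = 9/17: M21 - M12 = 432/289, M13 - M31 = -1152/1445, M32 - M23 = -864/1445, giving b12 = -12/17, b13 = -32/85, b23 = 24/85, i.e. R = 9/17 - 12/17*γ12 - 32/85*γ13 + 24/85*γ23.
Its γ13 coefficient is negative, so report the other preimage -R.
Answer: -9/17 + 12/17*γ12 + 32/85*γ13 - 24/85*γ23. Sheet selection: the two-to-one cover makes ±R indistinguishable at the matrix level (trace 35/289), so uniqueness comes from the required sign on γ13.


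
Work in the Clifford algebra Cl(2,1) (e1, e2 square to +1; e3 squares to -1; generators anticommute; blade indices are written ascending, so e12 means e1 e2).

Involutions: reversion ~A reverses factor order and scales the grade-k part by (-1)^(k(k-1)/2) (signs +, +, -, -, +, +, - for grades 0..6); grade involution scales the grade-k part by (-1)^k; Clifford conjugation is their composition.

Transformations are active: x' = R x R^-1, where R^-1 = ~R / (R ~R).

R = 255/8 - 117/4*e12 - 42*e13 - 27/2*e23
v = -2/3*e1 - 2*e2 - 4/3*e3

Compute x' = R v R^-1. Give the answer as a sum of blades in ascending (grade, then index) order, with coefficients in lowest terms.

~R = 255/8 + 117/4*e12 + 42*e13 + 27/2*e23, and R ~R = -4779/64, so R^-1 = ~R / (-4779/64).
R v = -75/4*e1 - 405/4*e2 - 195/2*e3 - 36*e123
Answer: 15766/531*e1 + 8486/177*e2 + 29932/531*e3


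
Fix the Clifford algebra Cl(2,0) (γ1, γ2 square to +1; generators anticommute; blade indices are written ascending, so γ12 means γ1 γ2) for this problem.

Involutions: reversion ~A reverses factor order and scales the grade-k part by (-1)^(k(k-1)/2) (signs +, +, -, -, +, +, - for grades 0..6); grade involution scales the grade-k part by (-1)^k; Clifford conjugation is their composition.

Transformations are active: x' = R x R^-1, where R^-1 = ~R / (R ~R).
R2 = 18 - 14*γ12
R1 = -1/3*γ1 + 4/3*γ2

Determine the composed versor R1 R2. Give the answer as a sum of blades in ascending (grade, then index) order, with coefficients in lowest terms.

Distribute over the terms of R1 (each basis-blade product reordered to ascending indices, repeated generators contracted through their squares):
(-1/3*γ1) R2 = -6*γ1 + 14/3*γ2
(4/3*γ2) R2 = 56/3*γ1 + 24*γ2
Summing the partial products and collecting blades:
Answer: 38/3*γ1 + 86/3*γ2


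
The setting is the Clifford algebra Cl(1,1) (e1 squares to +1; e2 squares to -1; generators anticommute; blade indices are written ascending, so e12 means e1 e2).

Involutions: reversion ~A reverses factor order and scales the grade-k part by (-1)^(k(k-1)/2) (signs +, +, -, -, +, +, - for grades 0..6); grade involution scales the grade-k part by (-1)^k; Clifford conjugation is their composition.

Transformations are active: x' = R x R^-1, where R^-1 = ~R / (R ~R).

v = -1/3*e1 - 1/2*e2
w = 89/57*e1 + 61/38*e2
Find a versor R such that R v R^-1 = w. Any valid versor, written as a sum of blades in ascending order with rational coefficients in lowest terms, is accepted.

The midline construction: v and w both square to -5/36, so reflecting in their sum 70/57*e1 + 21/19*e2 exchanges them.
Answer: 70/57*e1 + 21/19*e2


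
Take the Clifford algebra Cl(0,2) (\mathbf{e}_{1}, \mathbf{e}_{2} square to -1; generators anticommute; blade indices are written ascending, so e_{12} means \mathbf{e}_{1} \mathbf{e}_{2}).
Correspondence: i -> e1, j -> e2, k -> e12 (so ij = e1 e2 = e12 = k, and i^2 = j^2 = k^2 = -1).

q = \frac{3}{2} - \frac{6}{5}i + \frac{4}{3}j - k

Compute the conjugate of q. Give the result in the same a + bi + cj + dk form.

In blades: q = \frac{3}{2} - \frac{6}{5} e_{1} + \frac{4}{3} e_{2} - e_{12}.
Conjugation here is Clifford conjugation: the scalar is fixed and the grade-1 and grade-2 blades all flip sign, giving \frac{3}{2} + \frac{6}{5} e_{1} - \frac{4}{3} e_{2} + e_{12}; translating back:
Answer: \frac{3}{2} + \frac{6}{5}i - \frac{4}{3}j + k


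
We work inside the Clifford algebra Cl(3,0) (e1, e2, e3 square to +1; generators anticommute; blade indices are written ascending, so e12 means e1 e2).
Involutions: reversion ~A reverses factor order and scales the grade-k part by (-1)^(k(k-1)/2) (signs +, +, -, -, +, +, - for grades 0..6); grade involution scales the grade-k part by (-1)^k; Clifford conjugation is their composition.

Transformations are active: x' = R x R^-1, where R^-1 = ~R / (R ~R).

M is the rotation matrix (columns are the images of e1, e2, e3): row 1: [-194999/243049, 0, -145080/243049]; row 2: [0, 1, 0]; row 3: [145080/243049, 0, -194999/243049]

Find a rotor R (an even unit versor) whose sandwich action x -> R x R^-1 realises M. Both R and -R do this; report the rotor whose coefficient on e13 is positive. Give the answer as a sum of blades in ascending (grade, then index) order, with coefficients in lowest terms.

Method: write R = a + b12*e12 + b13*e13 + b23*e23 with a^2 + b12^2 + b13^2 + b23^2 = 1 (so R^-1 = ~R). Expanding the columns R e_j ~R gives tr M = 4a^2 - 1 and, from the antisymmetric part, M21 - M12 = -4a*b12, M13 - M31 = 4a*b13, M32 - M23 = -4a*b23.
Here tr M = -146949/243049, so a^2 = (1 + tr M)/4 = 24025/243049 and a = ±155/493. Taking a = 155/493: M21 - M12 = 0, M13 - M31 = -290160/243049, M32 - M23 = 0, giving b12 = 0, b13 = -468/493, b23 = 0, i.e. R = 155/493 - 468/493*e13.
Its e13 coefficient is negative, so report the other preimage -R.
Answer: -155/493 + 468/493*e13. Sheet selection: the two-to-one cover makes ±R indistinguishable at the matrix level (trace -146949/243049), so uniqueness comes from the required sign on e13.


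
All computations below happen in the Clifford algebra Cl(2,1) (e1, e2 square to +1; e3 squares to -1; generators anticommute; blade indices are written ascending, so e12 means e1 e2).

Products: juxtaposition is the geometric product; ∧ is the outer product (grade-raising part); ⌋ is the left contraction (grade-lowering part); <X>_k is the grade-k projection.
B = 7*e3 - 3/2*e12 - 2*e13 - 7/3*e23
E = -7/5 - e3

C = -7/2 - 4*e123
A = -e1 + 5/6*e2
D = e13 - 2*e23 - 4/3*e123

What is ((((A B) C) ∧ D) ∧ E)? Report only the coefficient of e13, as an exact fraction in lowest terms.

step 1: 5/4*e1 + 3/2*e2 + 1/18*e3 - 7*e13 + 35/6*e23 + 4*e123
step 2: -16 - 665/24*e1 - 133/4*e2 - 7/36*e3 + 2/9*e12 + 61/2*e13 - 305/12*e23 - 14*e123
step 3: -16*e13 + 32*e23 + 110*e123
step 4: 112/5*e13 - 224/5*e23 - 154*e123
Answer: 112/5


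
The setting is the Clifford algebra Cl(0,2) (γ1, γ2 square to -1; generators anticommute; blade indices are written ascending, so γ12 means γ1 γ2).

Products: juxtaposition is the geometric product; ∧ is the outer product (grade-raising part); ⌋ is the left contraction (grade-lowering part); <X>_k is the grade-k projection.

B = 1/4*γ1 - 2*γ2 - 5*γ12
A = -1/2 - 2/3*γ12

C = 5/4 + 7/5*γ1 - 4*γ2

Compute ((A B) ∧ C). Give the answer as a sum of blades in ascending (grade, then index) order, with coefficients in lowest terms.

step 1: -10/3 - 35/24*γ1 + 5/6*γ2 + 5/2*γ12
step 2: -25/6 - 623/96*γ1 + 115/8*γ2 + 187/24*γ12
Answer: -25/6 - 623/96*γ1 + 115/8*γ2 + 187/24*γ12


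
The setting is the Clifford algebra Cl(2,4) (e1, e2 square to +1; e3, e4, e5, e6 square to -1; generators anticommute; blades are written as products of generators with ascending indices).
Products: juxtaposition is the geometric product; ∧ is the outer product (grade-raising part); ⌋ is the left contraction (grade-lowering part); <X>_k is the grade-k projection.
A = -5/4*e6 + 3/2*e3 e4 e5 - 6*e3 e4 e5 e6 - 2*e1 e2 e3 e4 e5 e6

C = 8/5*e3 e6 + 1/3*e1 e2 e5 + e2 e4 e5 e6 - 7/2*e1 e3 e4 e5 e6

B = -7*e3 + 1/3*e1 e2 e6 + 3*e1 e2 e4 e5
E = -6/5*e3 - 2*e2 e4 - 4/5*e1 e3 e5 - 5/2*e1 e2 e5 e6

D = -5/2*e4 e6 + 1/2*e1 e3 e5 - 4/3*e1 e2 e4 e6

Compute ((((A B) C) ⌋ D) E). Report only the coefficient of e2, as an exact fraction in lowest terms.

step 1: 5/12*e1 e2 - 59/4*e3 e6 + 21/2*e4 e5 - 9/2*e1 e2 e3 - 2/3*e3 e4 e5 + 42*e4 e5 e6 + 18*e1 e2 e3 e6 + 2*e1 e2 e3 e4 e5 + 41/4*e1 e2 e4 e5 e6 + 1/2*e1 e2 e3 e4 e5 e6
step 2: 118/5 - 41/4*e1 - 161/4*e2 - 5/36*e5 - 144/5*e1 e2 - 293/2*e1 e3 - 7/3*e1 e6 + 287/8*e2 e3 - 35/2*e2 e6 + 2/3*e3 e4 + 3/2*e3 e5 - 41/12*e4 e6 - 7/2*e1 e2 e4 + 36/5*e1 e2 e6 + 155/4*e1 e3 e6 - 413/8*e1 e4 e5 - 2/3*e2 e3 e6 - 63*e2 e4 e5 + 336/5*e3 e4 e5 - 1/6*e3 e4 e6 + 6*e3 e5 e6 + 16/15*e4 e5 e6 + 2/9*e1 e2 e3 e4 + 2/3*e1 e2 e3 e6 - 4/5*e1 e2 e4 e5 + 14*e1 e2 e4 e6 - 18*e1 e3 e4 e5 + 5/12*e1 e4 e5 e6 + 59/4*e2 e3 e4 e5 - 63/4*e2 e4 e5 e6 + 84/5*e3 e4 e5 e6 + 82/5*e1 e2 e3 e4 e5 + 59/12*e1 e2 e3 e5 e6 - 16/5*e1 e2 e4 e5 e6 + 9/2*e1 e3 e4 e5 e6 + 35/24*e2 e3 e4 e5 e6
step 3: -653/24 - 3/4*e1 + 48/5*e4 - 293/4*e5 + 14/3*e6 - 41/9*e1 e2 + 5/72*e1 e3 - 70/3*e1 e4 + 28/9*e2 e4 - 41/8*e3 e5 - 487/5*e4 e6 + 59/5*e1 e3 e5 - 161/3*e1 e4 e6 + 41/3*e2 e4 e6 - 472/15*e1 e2 e4 e6
step 4: 724/225 - 241/60*e1 - 96/5*e2 + 653/20*e3 + 1097/180*e5 - 82/3*e6 + 140/3*e1 e2 - 577/10*e1 e3 + 82/9*e1 e4 - 354/25*e1 e5 + 944/15*e1 e6 + 653/12*e2 e4 + 974/5*e2 e6 + 288/25*e3 e4 - 873/10*e3 e5 + 28/5*e3 e6 - 236/3*e4 e5 - 205/18*e5 e6 + 82/15*e1 e2 e3 + 3/2*e1 e2 e4 - 35/3*e1 e2 e5 - 1819/24*e1 e2 e6 - 28*e1 e3 e4 + 653/30*e1 e3 e5 + 205/6*e1 e4 e5 + 56/15*e2 e3 e4 - 164/45*e2 e3 e5 + 59/2*e2 e3 e6 + 842/3*e2 e4 e5 - 28/3*e2 e4 e6 + 15/8*e2 e5 e6 + 56/3*e3 e4 e5 + 2922/25*e3 e4 e6 + 5/36*e1 e2 e3 e4 - 205/16*e1 e2 e3 e6 + 487/2*e1 e2 e4 e5 + 3265/48*e1 e2 e5 e6 - 192/25*e1 e3 e4 e5 + 322/5*e1 e3 e4 e6 + 56/15*e1 e3 e5 e6 + 70/9*e1 e4 e5 e6 - 41/4*e2 e3 e4 e5 - 82/5*e2 e3 e4 e6 - 25/144*e2 e3 e5 e6 + 175/3*e2 e4 e5 e6 - 644/15*e3 e4 e5 e6 + 1174/45*e1 e2 e3 e4 e5 + 944/25*e1 e2 e3 e4 e6 - 24*e1 e2 e4 e5 e6 - 1948/25*e1 e3 e4 e5 e6 + 1888/75*e2 e3 e4 e5 e6 - 164/15*e1 e2 e3 e4 e5 e6
Answer: -96/5


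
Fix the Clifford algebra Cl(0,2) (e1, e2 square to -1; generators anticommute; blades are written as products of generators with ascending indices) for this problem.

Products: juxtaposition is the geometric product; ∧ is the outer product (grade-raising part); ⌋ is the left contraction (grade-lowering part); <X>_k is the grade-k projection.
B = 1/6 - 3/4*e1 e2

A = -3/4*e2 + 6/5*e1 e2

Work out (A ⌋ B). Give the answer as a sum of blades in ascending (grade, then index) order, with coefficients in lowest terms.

step 1: 9/10 + 9/16*e1
Answer: 9/10 + 9/16*e1


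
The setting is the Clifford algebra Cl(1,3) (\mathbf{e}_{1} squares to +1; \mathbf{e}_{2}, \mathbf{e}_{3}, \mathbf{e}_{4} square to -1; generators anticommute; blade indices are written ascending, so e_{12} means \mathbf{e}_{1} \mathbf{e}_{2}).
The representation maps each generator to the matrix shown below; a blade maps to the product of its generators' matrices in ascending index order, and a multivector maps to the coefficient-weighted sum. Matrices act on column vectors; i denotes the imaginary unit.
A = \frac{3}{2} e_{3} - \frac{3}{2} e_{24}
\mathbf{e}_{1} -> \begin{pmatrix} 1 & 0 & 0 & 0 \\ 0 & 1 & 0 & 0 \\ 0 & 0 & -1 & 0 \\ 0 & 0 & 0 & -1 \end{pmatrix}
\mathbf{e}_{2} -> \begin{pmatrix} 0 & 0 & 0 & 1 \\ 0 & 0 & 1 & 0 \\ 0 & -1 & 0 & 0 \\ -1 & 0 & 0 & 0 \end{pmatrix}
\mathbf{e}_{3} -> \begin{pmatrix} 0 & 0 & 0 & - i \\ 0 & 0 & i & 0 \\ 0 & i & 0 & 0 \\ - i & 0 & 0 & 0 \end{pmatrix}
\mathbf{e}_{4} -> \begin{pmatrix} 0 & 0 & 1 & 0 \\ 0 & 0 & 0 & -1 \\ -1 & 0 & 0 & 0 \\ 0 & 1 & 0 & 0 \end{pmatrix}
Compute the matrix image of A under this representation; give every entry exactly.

Bivector images (products of the table entries): rho(e_{24}) = rho(\mathbf{e}_{2})rho(\mathbf{e}_{4}) = \begin{pmatrix} 0 & 1 & 0 & 0 \\ -1 & 0 & 0 & 0 \\ 0 & 0 & 0 & 1 \\ 0 & 0 & -1 & 0 \end{pmatrix}.
M = (\frac{3}{2})*rho(e_{3}) + (-\frac{3}{2})*rho(e_{24}), summed entrywise:
Answer: \begin{pmatrix} 0 & - \frac{3}{2} & 0 & - \frac{3 i}{2} \\ \frac{3}{2} & 0 & \frac{3 i}{2} & 0 \\ 0 & \frac{3 i}{2} & 0 & - \frac{3}{2} \\ - \frac{3 i}{2} & 0 & \frac{3}{2} & 0 \end{pmatrix}
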